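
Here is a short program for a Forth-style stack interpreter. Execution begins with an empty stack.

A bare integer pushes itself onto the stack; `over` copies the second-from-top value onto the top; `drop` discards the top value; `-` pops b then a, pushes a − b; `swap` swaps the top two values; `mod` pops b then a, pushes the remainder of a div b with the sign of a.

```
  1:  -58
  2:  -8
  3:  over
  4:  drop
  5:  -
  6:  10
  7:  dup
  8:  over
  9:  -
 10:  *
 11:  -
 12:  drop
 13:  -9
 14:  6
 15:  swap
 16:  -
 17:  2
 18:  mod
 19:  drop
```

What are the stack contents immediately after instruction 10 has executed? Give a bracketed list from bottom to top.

[-50, 0]

-58  → [-58]
-8   → [-58, -8]
over → [-58, -8, -58]
drop → [-58, -8]
-    → [-50]
10   → [-50, 10]
dup  → [-50, 10, 10]
over → [-50, 10, 10, 10]
-    → [-50, 10, 0]
*    → [-50, 0]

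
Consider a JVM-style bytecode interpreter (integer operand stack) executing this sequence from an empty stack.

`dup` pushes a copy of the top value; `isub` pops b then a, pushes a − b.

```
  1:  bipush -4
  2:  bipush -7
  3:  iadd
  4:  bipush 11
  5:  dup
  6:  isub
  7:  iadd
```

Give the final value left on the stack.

-11

bipush -4 : -4
bipush -7 : -4 -7
iadd      : -11
bipush 11 : -11 11
dup       : -11 11 11
isub      : -11 0
iadd      : -11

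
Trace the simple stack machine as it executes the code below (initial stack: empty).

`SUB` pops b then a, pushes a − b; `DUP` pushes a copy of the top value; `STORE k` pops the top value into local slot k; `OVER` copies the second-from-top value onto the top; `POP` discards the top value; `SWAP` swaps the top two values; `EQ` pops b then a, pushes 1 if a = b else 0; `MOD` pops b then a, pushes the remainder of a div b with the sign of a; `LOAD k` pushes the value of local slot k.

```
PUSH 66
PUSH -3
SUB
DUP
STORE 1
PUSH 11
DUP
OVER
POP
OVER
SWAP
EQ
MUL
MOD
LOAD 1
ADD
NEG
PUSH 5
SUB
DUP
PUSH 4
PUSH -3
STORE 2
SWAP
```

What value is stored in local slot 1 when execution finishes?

69

PUSH 66  66
PUSH -3  66 -3
SUB      69
DUP      69 69
STORE 1  69
PUSH 11  69 11
DUP      69 11 11
OVER     69 11 11 11
POP      69 11 11
OVER     69 11 11 11
SWAP     69 11 11 11
EQ       69 11 1
MUL      69 11
MOD      3
LOAD 1   3 69
ADD      72
NEG      -72
PUSH 5   -72 5
SUB      -77
DUP      -77 -77
PUSH 4   -77 -77 4
PUSH -3  -77 -77 4 -3
STORE 2  -77 -77 4
SWAP     -77 4 -77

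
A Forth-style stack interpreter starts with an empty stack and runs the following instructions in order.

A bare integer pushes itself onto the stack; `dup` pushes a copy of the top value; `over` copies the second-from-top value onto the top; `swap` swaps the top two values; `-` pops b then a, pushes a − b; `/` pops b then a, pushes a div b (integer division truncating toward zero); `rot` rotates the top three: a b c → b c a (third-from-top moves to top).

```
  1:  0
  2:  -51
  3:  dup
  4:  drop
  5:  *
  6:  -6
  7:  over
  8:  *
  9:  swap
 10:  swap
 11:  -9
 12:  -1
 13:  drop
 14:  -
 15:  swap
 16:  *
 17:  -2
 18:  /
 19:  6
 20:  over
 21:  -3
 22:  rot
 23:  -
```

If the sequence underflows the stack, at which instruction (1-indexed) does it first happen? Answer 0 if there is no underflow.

0    : [0]
-51  : [0, -51]
dup  : [0, -51, -51]
drop : [0, -51]
*    : [0]
-6   : [0, -6]
over : [0, -6, 0]
*    : [0, 0]
swap : [0, 0]
swap : [0, 0]
-9   : [0, 0, -9]
-1   : [0, 0, -9, -1]
drop : [0, 0, -9]
-    : [0, 9]
swap : [9, 0]
*    : [0]
-2   : [0, -2]
/    : [0]
6    : [0, 6]
over : [0, 6, 0]
-3   : [0, 6, 0, -3]
rot  : [0, 0, -3, 6]
-    : [0, 0, -9]

0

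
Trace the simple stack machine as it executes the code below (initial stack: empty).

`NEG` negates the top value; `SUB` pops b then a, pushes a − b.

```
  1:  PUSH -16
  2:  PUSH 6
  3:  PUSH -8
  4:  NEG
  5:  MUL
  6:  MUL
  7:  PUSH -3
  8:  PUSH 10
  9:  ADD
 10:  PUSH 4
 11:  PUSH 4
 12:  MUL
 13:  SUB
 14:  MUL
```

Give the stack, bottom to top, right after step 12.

[-768, 7, 16]

PUSH -16  -16
PUSH 6    -16 6
PUSH -8   -16 6 -8
NEG       -16 6 8
MUL       -16 48
MUL       -768
PUSH -3   -768 -3
PUSH 10   -768 -3 10
ADD       -768 7
PUSH 4    -768 7 4
PUSH 4    -768 7 4 4
MUL       -768 7 16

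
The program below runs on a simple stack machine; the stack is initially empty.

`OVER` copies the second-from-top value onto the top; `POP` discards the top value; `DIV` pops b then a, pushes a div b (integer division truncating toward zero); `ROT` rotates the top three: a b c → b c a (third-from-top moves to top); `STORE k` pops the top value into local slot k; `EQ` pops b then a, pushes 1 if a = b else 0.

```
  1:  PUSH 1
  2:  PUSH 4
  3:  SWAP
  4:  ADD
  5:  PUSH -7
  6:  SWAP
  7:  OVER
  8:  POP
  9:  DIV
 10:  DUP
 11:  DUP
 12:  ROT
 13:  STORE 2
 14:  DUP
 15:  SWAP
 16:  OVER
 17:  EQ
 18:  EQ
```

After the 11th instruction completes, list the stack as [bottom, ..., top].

PUSH 1  → 1
PUSH 4  → 1 4
SWAP    → 4 1
ADD     → 5
PUSH -7 → 5 -7
SWAP    → -7 5
OVER    → -7 5 -7
POP     → -7 5
DIV     → -1
DUP     → -1 -1
DUP     → -1 -1 -1

[-1, -1, -1]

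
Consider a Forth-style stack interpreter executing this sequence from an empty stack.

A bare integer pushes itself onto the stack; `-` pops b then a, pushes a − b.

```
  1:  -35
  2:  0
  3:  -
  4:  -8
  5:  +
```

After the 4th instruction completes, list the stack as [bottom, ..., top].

[-35, -8]

-35 -> [-35]
0   -> [-35, 0]
-   -> [-35]
-8  -> [-35, -8]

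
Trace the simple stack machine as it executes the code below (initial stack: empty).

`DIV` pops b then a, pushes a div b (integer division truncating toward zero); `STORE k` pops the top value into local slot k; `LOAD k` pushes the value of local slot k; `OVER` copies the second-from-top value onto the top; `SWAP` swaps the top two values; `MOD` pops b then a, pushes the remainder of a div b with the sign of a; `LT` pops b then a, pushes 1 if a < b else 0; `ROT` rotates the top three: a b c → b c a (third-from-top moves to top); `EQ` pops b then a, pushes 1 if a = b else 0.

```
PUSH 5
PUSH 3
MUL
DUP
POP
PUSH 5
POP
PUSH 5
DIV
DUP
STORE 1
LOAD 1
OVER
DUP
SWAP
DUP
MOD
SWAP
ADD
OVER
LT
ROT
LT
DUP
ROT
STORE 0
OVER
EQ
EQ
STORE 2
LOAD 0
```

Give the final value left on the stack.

3

PUSH 5  : [5]
PUSH 3  : [5, 3]
MUL     : [15]
DUP     : [15, 15]
POP     : [15]
PUSH 5  : [15, 5]
POP     : [15]
PUSH 5  : [15, 5]
DIV     : [3]
DUP     : [3, 3]
STORE 1 : [3]
LOAD 1  : [3, 3]
OVER    : [3, 3, 3]
DUP     : [3, 3, 3, 3]
SWAP    : [3, 3, 3, 3]
DUP     : [3, 3, 3, 3, 3]
MOD     : [3, 3, 3, 0]
SWAP    : [3, 3, 0, 3]
ADD     : [3, 3, 3]
OVER    : [3, 3, 3, 3]
LT      : [3, 3, 0]
ROT     : [3, 0, 3]
LT      : [3, 1]
DUP     : [3, 1, 1]
ROT     : [1, 1, 3]
STORE 0 : [1, 1]
OVER    : [1, 1, 1]
EQ      : [1, 1]
EQ      : [1]
STORE 2 : []
LOAD 0  : [3]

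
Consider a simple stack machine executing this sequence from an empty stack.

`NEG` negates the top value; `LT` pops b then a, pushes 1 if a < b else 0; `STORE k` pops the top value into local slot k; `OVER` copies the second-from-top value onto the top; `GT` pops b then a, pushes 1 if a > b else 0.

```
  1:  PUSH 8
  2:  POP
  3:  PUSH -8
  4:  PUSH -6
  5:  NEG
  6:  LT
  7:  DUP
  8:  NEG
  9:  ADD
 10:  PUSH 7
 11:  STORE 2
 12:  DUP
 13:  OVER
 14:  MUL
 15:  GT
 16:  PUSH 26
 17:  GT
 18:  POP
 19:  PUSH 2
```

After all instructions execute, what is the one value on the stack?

2

PUSH 8  : 8
POP     : (empty)
PUSH -8 : -8
PUSH -6 : -8 -6
NEG     : -8 6
LT      : 1
DUP     : 1 1
NEG     : 1 -1
ADD     : 0
PUSH 7  : 0 7
STORE 2 : 0
DUP     : 0 0
OVER    : 0 0 0
MUL     : 0 0
GT      : 0
PUSH 26 : 0 26
GT      : 0
POP     : (empty)
PUSH 2  : 2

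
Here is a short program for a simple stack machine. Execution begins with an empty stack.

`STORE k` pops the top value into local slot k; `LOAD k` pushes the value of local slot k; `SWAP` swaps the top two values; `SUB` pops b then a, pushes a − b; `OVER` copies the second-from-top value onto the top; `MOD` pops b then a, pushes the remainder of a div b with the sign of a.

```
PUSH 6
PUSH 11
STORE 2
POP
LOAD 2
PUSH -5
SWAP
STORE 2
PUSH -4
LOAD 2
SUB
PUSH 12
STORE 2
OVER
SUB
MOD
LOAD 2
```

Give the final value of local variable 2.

12

PUSH 6  -> 6
PUSH 11 -> 6 11
STORE 2 -> 6
POP     -> (empty)
LOAD 2  -> 11
PUSH -5 -> 11 -5
SWAP    -> -5 11
STORE 2 -> -5
PUSH -4 -> -5 -4
LOAD 2  -> -5 -4 11
SUB     -> -5 -15
PUSH 12 -> -5 -15 12
STORE 2 -> -5 -15
OVER    -> -5 -15 -5
SUB     -> -5 -10
MOD     -> -5
LOAD 2  -> -5 12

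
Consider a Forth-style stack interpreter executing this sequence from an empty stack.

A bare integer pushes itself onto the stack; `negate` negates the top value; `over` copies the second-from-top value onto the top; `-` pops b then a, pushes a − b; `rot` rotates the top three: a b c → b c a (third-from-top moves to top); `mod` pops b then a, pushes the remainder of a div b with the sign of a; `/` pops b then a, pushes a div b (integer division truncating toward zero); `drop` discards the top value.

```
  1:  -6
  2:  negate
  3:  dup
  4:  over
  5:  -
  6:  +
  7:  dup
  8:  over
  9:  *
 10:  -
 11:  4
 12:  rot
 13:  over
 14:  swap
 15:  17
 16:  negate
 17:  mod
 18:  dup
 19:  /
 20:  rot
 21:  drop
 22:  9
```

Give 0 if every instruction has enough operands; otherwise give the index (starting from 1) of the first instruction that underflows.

-6      [-6]
negate  [6]
dup     [6, 6]
over    [6, 6, 6]
-       [6, 0]
+       [6]
dup     [6, 6]
over    [6, 6, 6]
*       [6, 36]
-       [-30]
4       [-30, 4]
rot  — needs 3 operands, stack has 2 → underflow

12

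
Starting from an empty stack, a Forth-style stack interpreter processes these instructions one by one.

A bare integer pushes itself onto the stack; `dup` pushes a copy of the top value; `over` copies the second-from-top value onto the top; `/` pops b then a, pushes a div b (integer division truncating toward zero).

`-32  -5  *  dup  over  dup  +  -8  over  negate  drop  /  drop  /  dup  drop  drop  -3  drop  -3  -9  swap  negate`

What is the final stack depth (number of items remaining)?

-32    -> [-32]
-5     -> [-32, -5]
*      -> [160]
dup    -> [160, 160]
over   -> [160, 160, 160]
dup    -> [160, 160, 160, 160]
+      -> [160, 160, 320]
-8     -> [160, 160, 320, -8]
over   -> [160, 160, 320, -8, 320]
negate -> [160, 160, 320, -8, -320]
drop   -> [160, 160, 320, -8]
/      -> [160, 160, -40]
drop   -> [160, 160]
/      -> [1]
dup    -> [1, 1]
drop   -> [1]
drop   -> []
-3     -> [-3]
drop   -> []
-3     -> [-3]
-9     -> [-3, -9]
swap   -> [-9, -3]
negate -> [-9, 3]

2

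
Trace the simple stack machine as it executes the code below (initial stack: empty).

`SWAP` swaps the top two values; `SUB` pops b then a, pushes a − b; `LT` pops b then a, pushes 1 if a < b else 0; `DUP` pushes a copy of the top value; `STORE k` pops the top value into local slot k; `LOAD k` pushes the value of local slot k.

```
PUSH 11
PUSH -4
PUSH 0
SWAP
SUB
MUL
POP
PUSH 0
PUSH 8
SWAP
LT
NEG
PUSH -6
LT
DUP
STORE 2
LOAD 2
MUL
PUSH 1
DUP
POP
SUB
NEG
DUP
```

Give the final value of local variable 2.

PUSH 11 -> [11]
PUSH -4 -> [11, -4]
PUSH 0  -> [11, -4, 0]
SWAP    -> [11, 0, -4]
SUB     -> [11, 4]
MUL     -> [44]
POP     -> []
PUSH 0  -> [0]
PUSH 8  -> [0, 8]
SWAP    -> [8, 0]
LT      -> [0]
NEG     -> [0]
PUSH -6 -> [0, -6]
LT      -> [0]
DUP     -> [0, 0]
STORE 2 -> [0]
LOAD 2  -> [0, 0]
MUL     -> [0]
PUSH 1  -> [0, 1]
DUP     -> [0, 1, 1]
POP     -> [0, 1]
SUB     -> [-1]
NEG     -> [1]
DUP     -> [1, 1]

0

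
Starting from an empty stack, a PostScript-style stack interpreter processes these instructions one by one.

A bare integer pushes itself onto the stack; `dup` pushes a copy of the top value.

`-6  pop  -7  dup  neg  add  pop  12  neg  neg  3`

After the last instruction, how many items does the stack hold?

-6   [-6]
pop  []
-7   [-7]
dup  [-7, -7]
neg  [-7, 7]
add  [0]
pop  []
12   [12]
neg  [-12]
neg  [12]
3    [12, 3]

2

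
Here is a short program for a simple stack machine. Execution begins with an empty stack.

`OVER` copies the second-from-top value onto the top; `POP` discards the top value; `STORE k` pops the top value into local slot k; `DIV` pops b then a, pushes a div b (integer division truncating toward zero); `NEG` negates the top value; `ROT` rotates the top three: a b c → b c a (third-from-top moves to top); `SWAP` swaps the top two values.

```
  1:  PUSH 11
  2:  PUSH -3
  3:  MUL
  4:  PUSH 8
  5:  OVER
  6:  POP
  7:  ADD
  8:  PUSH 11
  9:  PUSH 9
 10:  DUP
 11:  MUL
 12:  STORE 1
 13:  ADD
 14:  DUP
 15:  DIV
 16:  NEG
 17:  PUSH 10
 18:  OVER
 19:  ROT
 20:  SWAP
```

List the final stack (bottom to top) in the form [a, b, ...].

PUSH 11 → [11]
PUSH -3 → [11, -3]
MUL     → [-33]
PUSH 8  → [-33, 8]
OVER    → [-33, 8, -33]
POP     → [-33, 8]
ADD     → [-25]
PUSH 11 → [-25, 11]
PUSH 9  → [-25, 11, 9]
DUP     → [-25, 11, 9, 9]
MUL     → [-25, 11, 81]
STORE 1 → [-25, 11]
ADD     → [-14]
DUP     → [-14, -14]
DIV     → [1]
NEG     → [-1]
PUSH 10 → [-1, 10]
OVER    → [-1, 10, -1]
ROT     → [10, -1, -1]
SWAP    → [10, -1, -1]

[10, -1, -1]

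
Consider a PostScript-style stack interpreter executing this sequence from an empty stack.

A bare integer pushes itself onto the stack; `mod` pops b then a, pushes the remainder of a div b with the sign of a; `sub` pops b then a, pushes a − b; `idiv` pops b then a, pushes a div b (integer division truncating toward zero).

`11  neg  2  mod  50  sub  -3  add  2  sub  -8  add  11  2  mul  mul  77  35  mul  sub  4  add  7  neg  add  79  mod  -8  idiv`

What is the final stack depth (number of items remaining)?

1

11   → [11]
neg  → [-11]
2    → [-11, 2]
mod  → [-1]
50   → [-1, 50]
sub  → [-51]
-3   → [-51, -3]
add  → [-54]
2    → [-54, 2]
sub  → [-56]
-8   → [-56, -8]
add  → [-64]
11   → [-64, 11]
2    → [-64, 11, 2]
mul  → [-64, 22]
mul  → [-1408]
77   → [-1408, 77]
35   → [-1408, 77, 35]
mul  → [-1408, 2695]
sub  → [-4103]
4    → [-4103, 4]
add  → [-4099]
7    → [-4099, 7]
neg  → [-4099, -7]
add  → [-4106]
79   → [-4106, 79]
mod  → [-77]
-8   → [-77, -8]
idiv → [9]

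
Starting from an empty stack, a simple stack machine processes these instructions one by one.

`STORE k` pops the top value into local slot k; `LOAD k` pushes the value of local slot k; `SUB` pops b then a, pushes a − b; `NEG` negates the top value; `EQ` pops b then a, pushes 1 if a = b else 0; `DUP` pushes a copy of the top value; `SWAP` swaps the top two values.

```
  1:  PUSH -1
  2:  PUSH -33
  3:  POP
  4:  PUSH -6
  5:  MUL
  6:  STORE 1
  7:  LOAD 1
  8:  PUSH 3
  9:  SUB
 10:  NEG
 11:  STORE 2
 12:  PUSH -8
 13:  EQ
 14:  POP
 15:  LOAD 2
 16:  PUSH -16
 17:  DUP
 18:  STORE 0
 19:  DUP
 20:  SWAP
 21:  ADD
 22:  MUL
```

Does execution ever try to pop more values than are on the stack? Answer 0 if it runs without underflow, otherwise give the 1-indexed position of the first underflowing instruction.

PUSH -1   [-1]
PUSH -33  [-1, -33]
POP       [-1]
PUSH -6   [-1, -6]
MUL       [6]
STORE 1   []
LOAD 1    [6]
PUSH 3    [6, 3]
SUB       [3]
NEG       [-3]
STORE 2   []
PUSH -8   [-8]
EQ  — needs 2 operands, stack has 1 → underflow

13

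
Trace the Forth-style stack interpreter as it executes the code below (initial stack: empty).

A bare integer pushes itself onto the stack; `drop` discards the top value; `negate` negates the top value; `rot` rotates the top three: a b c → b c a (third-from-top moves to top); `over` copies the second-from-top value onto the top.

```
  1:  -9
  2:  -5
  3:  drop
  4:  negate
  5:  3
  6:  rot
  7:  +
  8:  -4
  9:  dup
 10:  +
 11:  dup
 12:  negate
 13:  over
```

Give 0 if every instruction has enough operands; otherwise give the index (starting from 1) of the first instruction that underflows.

6

-9      -9
-5      -9 -5
drop    -9
negate  9
3       9 3
rot  — needs 3 operands, stack has 2 → underflow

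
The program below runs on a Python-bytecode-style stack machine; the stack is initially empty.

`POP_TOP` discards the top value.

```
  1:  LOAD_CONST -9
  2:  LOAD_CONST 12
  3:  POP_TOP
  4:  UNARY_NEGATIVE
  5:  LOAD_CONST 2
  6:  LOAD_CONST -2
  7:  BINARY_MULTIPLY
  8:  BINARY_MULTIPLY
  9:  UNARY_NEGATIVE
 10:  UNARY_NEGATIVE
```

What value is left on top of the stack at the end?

LOAD_CONST -9   → -9
LOAD_CONST 12   → -9 12
POP_TOP         → -9
UNARY_NEGATIVE  → 9
LOAD_CONST 2    → 9 2
LOAD_CONST -2   → 9 2 -2
BINARY_MULTIPLY → 9 -4
BINARY_MULTIPLY → -36
UNARY_NEGATIVE  → 36
UNARY_NEGATIVE  → -36

-36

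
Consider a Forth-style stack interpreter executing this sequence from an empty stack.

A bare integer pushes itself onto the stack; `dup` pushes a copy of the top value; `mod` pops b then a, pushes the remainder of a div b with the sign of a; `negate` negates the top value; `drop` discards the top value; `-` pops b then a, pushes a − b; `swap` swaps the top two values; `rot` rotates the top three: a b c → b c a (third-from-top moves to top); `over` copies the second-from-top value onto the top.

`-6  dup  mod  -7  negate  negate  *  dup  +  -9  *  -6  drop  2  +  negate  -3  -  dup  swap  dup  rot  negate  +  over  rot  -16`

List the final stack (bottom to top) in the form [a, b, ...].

[0, 1, 1, -16]

-6      [-6]
dup     [-6, -6]
mod     [0]
-7      [0, -7]
negate  [0, 7]
negate  [0, -7]
*       [0]
dup     [0, 0]
+       [0]
-9      [0, -9]
*       [0]
-6      [0, -6]
drop    [0]
2       [0, 2]
+       [2]
negate  [-2]
-3      [-2, -3]
-       [1]
dup     [1, 1]
swap    [1, 1]
dup     [1, 1, 1]
rot     [1, 1, 1]
negate  [1, 1, -1]
+       [1, 0]
over    [1, 0, 1]
rot     [0, 1, 1]
-16     [0, 1, 1, -16]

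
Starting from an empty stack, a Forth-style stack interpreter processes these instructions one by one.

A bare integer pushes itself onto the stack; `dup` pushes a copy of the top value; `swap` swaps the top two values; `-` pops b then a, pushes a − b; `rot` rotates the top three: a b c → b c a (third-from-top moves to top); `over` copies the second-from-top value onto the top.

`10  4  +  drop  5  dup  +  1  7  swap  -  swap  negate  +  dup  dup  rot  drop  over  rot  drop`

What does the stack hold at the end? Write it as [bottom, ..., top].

[-4, -4]

10      [10]
4       [10, 4]
+       [14]
drop    []
5       [5]
dup     [5, 5]
+       [10]
1       [10, 1]
7       [10, 1, 7]
swap    [10, 7, 1]
-       [10, 6]
swap    [6, 10]
negate  [6, -10]
+       [-4]
dup     [-4, -4]
dup     [-4, -4, -4]
rot     [-4, -4, -4]
drop    [-4, -4]
over    [-4, -4, -4]
rot     [-4, -4, -4]
drop    [-4, -4]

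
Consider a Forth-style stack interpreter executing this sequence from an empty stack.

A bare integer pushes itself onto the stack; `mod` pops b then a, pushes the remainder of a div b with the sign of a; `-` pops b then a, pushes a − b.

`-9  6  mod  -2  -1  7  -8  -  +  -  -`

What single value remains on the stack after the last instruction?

13

-9  : [-9]
6   : [-9, 6]
mod : [-3]
-2  : [-3, -2]
-1  : [-3, -2, -1]
7   : [-3, -2, -1, 7]
-8  : [-3, -2, -1, 7, -8]
-   : [-3, -2, -1, 15]
+   : [-3, -2, 14]
-   : [-3, -16]
-   : [13]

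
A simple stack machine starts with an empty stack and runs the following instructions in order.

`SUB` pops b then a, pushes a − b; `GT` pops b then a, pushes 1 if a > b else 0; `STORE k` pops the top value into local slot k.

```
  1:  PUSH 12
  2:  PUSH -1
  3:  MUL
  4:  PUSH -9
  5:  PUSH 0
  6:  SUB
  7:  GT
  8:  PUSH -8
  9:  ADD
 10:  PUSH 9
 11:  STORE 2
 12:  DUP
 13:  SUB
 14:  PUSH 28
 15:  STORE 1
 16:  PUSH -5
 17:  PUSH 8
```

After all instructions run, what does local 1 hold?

28

PUSH 12 → [12]
PUSH -1 → [12, -1]
MUL     → [-12]
PUSH -9 → [-12, -9]
PUSH 0  → [-12, -9, 0]
SUB     → [-12, -9]
GT      → [0]
PUSH -8 → [0, -8]
ADD     → [-8]
PUSH 9  → [-8, 9]
STORE 2 → [-8]
DUP     → [-8, -8]
SUB     → [0]
PUSH 28 → [0, 28]
STORE 1 → [0]
PUSH -5 → [0, -5]
PUSH 8  → [0, -5, 8]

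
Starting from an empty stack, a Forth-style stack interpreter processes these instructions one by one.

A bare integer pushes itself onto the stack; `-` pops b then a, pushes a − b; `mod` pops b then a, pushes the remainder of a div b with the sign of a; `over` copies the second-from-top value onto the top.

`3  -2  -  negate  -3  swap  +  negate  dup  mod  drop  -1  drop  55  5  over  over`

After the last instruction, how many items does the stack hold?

4

3       [3]
-2      [3, -2]
-       [5]
negate  [-5]
-3      [-5, -3]
swap    [-3, -5]
+       [-8]
negate  [8]
dup     [8, 8]
mod     [0]
drop    []
-1      [-1]
drop    []
55      [55]
5       [55, 5]
over    [55, 5, 55]
over    [55, 5, 55, 5]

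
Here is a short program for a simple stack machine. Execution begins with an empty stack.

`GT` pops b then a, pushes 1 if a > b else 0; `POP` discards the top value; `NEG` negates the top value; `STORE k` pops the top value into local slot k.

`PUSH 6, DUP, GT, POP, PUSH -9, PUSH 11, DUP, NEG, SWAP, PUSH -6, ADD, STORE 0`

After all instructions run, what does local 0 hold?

5

PUSH 6  : 6
DUP     : 6 6
GT      : 0
POP     : (empty)
PUSH -9 : -9
PUSH 11 : -9 11
DUP     : -9 11 11
NEG     : -9 11 -11
SWAP    : -9 -11 11
PUSH -6 : -9 -11 11 -6
ADD     : -9 -11 5
STORE 0 : -9 -11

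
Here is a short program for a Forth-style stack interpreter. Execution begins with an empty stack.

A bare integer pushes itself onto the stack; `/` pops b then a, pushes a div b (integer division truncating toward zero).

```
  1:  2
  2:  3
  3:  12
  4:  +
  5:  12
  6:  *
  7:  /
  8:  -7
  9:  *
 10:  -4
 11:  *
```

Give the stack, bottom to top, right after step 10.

2  -> [2]
3  -> [2, 3]
12 -> [2, 3, 12]
+  -> [2, 15]
12 -> [2, 15, 12]
*  -> [2, 180]
/  -> [0]
-7 -> [0, -7]
*  -> [0]
-4 -> [0, -4]

[0, -4]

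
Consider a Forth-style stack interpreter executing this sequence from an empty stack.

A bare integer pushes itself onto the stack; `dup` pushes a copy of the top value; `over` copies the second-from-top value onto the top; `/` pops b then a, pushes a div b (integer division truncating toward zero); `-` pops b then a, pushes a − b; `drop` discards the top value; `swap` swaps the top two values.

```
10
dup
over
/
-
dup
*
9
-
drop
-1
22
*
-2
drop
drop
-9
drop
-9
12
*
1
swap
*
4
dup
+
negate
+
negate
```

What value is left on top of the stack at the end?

116

10     -> [10]
dup    -> [10, 10]
over   -> [10, 10, 10]
/      -> [10, 1]
-      -> [9]
dup    -> [9, 9]
*      -> [81]
9      -> [81, 9]
-      -> [72]
drop   -> []
-1     -> [-1]
22     -> [-1, 22]
*      -> [-22]
-2     -> [-22, -2]
drop   -> [-22]
drop   -> []
-9     -> [-9]
drop   -> []
-9     -> [-9]
12     -> [-9, 12]
*      -> [-108]
1      -> [-108, 1]
swap   -> [1, -108]
*      -> [-108]
4      -> [-108, 4]
dup    -> [-108, 4, 4]
+      -> [-108, 8]
negate -> [-108, -8]
+      -> [-116]
negate -> [116]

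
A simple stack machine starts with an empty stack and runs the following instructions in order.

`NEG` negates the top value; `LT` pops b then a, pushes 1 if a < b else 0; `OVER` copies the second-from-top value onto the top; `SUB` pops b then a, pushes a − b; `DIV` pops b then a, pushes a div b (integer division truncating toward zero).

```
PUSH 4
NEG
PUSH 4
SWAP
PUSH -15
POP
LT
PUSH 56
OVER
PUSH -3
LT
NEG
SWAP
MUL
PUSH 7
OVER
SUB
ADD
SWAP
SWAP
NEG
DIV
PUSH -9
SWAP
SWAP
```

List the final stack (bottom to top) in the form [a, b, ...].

PUSH 4   → 4
NEG      → -4
PUSH 4   → -4 4
SWAP     → 4 -4
PUSH -15 → 4 -4 -15
POP      → 4 -4
LT       → 0
PUSH 56  → 0 56
OVER     → 0 56 0
PUSH -3  → 0 56 0 -3
LT       → 0 56 0
NEG      → 0 56 0
SWAP     → 0 0 56
MUL      → 0 0
PUSH 7   → 0 0 7
OVER     → 0 0 7 0
SUB      → 0 0 7
ADD      → 0 7
SWAP     → 7 0
SWAP     → 0 7
NEG      → 0 -7
DIV      → 0
PUSH -9  → 0 -9
SWAP     → -9 0
SWAP     → 0 -9

[0, -9]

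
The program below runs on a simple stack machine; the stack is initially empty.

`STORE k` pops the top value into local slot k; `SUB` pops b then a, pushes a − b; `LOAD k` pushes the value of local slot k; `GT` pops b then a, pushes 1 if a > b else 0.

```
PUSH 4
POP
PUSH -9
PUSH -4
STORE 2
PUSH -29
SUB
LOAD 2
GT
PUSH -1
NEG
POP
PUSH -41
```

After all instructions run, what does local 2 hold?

-4

PUSH 4    4
POP       (empty)
PUSH -9   -9
PUSH -4   -9 -4
STORE 2   -9
PUSH -29  -9 -29
SUB       20
LOAD 2    20 -4
GT        1
PUSH -1   1 -1
NEG       1 1
POP       1
PUSH -41  1 -41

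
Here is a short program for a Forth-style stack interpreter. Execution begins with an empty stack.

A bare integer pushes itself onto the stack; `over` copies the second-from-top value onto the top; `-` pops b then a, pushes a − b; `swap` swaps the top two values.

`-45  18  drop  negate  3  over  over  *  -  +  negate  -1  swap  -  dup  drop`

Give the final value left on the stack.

-88

-45    → [-45]
18     → [-45, 18]
drop   → [-45]
negate → [45]
3      → [45, 3]
over   → [45, 3, 45]
over   → [45, 3, 45, 3]
*      → [45, 3, 135]
-      → [45, -132]
+      → [-87]
negate → [87]
-1     → [87, -1]
swap   → [-1, 87]
-      → [-88]
dup    → [-88, -88]
drop   → [-88]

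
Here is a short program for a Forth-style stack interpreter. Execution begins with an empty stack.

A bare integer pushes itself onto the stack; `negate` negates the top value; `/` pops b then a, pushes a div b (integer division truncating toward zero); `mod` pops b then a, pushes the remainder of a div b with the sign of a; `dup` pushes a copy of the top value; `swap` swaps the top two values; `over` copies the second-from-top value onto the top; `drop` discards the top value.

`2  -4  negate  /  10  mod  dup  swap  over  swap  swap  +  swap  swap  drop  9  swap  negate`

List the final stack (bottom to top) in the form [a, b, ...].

2       2
-4      2 -4
negate  2 4
/       0
10      0 10
mod     0
dup     0 0
swap    0 0
over    0 0 0
swap    0 0 0
swap    0 0 0
+       0 0
swap    0 0
swap    0 0
drop    0
9       0 9
swap    9 0
negate  9 0

[9, 0]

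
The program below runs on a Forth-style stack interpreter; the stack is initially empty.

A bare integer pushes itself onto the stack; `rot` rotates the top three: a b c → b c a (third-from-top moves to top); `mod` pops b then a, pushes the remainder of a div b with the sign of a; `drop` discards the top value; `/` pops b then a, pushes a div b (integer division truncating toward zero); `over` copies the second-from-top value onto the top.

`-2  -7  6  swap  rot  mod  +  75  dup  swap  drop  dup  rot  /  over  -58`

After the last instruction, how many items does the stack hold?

4

-2   : -2
-7   : -2 -7
6    : -2 -7 6
swap : -2 6 -7
rot  : 6 -7 -2
mod  : 6 -1
+    : 5
75   : 5 75
dup  : 5 75 75
swap : 5 75 75
drop : 5 75
dup  : 5 75 75
rot  : 75 75 5
/    : 75 15
over : 75 15 75
-58  : 75 15 75 -58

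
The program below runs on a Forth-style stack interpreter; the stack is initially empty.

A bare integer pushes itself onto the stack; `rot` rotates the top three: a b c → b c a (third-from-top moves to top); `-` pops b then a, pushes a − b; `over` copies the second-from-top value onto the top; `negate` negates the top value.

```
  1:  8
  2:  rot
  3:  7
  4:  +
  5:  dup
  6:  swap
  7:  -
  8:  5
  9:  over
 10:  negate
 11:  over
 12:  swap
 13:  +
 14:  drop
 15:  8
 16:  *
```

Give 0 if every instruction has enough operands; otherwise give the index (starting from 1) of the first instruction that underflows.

2

8  [8]
rot  — needs 3 operands, stack has 1 → underflow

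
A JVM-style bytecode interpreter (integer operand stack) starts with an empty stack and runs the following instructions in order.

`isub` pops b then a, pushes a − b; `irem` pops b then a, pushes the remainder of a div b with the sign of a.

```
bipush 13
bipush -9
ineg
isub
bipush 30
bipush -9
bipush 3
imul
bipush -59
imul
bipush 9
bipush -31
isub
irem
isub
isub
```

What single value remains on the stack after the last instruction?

bipush 13  → [13]
bipush -9  → [13, -9]
ineg       → [13, 9]
isub       → [4]
bipush 30  → [4, 30]
bipush -9  → [4, 30, -9]
bipush 3   → [4, 30, -9, 3]
imul       → [4, 30, -27]
bipush -59 → [4, 30, -27, -59]
imul       → [4, 30, 1593]
bipush 9   → [4, 30, 1593, 9]
bipush -31 → [4, 30, 1593, 9, -31]
isub       → [4, 30, 1593, 40]
irem       → [4, 30, 33]
isub       → [4, -3]
isub       → [7]

7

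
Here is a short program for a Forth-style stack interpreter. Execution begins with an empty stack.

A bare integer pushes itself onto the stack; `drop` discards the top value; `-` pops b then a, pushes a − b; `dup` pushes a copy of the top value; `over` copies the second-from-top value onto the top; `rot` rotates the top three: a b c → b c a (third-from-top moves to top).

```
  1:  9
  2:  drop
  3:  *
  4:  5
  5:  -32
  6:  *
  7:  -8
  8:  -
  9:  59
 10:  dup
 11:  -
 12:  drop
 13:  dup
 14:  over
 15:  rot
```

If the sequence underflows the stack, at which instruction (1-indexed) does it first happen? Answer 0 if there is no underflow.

9    -> 9
drop -> (empty)
*  — needs 2 operands, stack has 0 → underflow

3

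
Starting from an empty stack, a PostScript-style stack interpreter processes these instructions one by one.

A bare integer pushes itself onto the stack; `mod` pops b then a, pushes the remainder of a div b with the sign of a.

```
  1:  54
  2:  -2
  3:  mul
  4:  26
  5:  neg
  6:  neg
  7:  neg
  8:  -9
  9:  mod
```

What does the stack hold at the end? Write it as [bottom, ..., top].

54  -> [54]
-2  -> [54, -2]
mul -> [-108]
26  -> [-108, 26]
neg -> [-108, -26]
neg -> [-108, 26]
neg -> [-108, -26]
-9  -> [-108, -26, -9]
mod -> [-108, -8]

[-108, -8]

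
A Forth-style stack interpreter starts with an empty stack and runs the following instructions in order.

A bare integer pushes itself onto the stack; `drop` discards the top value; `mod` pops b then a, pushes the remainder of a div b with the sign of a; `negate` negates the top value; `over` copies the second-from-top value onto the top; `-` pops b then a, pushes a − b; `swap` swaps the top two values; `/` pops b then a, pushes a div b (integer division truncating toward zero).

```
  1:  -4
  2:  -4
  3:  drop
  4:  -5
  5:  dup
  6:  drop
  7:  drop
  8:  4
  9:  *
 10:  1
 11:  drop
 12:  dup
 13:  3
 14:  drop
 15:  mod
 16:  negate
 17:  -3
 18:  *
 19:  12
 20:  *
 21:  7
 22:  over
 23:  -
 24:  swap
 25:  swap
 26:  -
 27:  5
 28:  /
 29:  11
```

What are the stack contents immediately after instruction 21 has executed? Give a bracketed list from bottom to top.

[0, 7]

-4     → -4
-4     → -4 -4
drop   → -4
-5     → -4 -5
dup    → -4 -5 -5
drop   → -4 -5
drop   → -4
4      → -4 4
*      → -16
1      → -16 1
drop   → -16
dup    → -16 -16
3      → -16 -16 3
drop   → -16 -16
mod    → 0
negate → 0
-3     → 0 -3
*      → 0
12     → 0 12
*      → 0
7      → 0 7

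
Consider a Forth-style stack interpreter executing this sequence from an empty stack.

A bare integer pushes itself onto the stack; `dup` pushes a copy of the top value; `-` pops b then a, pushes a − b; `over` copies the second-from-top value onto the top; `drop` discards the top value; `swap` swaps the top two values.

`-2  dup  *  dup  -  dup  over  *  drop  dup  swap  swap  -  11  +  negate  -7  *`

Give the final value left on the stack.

-2     -> -2
dup    -> -2 -2
*      -> 4
dup    -> 4 4
-      -> 0
dup    -> 0 0
over   -> 0 0 0
*      -> 0 0
drop   -> 0
dup    -> 0 0
swap   -> 0 0
swap   -> 0 0
-      -> 0
11     -> 0 11
+      -> 11
negate -> -11
-7     -> -11 -7
*      -> 77

77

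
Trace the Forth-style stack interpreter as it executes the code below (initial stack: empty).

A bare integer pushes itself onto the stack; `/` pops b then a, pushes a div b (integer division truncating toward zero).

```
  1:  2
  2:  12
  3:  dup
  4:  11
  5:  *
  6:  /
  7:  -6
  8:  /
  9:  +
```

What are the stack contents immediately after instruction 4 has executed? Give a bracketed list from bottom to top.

2   → [2]
12  → [2, 12]
dup → [2, 12, 12]
11  → [2, 12, 12, 11]

[2, 12, 12, 11]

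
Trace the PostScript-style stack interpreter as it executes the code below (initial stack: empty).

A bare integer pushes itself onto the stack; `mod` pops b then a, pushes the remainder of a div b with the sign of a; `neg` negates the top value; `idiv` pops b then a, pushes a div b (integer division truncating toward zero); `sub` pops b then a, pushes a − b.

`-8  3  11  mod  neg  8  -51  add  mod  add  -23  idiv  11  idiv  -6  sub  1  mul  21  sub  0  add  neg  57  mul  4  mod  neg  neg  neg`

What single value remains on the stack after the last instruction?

-8   : [-8]
3    : [-8, 3]
11   : [-8, 3, 11]
mod  : [-8, 3]
neg  : [-8, -3]
8    : [-8, -3, 8]
-51  : [-8, -3, 8, -51]
add  : [-8, -3, -43]
mod  : [-8, -3]
add  : [-11]
-23  : [-11, -23]
idiv : [0]
11   : [0, 11]
idiv : [0]
-6   : [0, -6]
sub  : [6]
1    : [6, 1]
mul  : [6]
21   : [6, 21]
sub  : [-15]
0    : [-15, 0]
add  : [-15]
neg  : [15]
57   : [15, 57]
mul  : [855]
4    : [855, 4]
mod  : [3]
neg  : [-3]
neg  : [3]
neg  : [-3]

-3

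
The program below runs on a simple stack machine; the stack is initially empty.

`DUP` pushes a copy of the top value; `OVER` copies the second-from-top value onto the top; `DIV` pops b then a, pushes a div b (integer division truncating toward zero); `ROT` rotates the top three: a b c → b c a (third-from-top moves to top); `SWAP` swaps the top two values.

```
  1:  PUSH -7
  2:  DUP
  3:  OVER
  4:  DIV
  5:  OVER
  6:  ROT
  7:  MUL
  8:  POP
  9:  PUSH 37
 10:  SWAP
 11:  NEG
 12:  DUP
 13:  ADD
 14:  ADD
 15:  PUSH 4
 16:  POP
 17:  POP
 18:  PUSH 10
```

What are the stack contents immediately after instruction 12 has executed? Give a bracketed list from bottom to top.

PUSH -7 -> -7
DUP     -> -7 -7
OVER    -> -7 -7 -7
DIV     -> -7 1
OVER    -> -7 1 -7
ROT     -> 1 -7 -7
MUL     -> 1 49
POP     -> 1
PUSH 37 -> 1 37
SWAP    -> 37 1
NEG     -> 37 -1
DUP     -> 37 -1 -1

[37, -1, -1]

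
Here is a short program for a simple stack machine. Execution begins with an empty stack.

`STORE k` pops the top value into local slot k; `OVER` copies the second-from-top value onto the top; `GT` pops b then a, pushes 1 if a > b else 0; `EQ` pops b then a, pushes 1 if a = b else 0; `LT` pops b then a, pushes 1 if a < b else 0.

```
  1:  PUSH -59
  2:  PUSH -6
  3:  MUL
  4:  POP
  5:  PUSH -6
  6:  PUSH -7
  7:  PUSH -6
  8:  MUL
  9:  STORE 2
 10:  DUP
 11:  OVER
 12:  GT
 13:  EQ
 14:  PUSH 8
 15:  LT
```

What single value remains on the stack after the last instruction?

PUSH -59 → -59
PUSH -6  → -59 -6
MUL      → 354
POP      → (empty)
PUSH -6  → -6
PUSH -7  → -6 -7
PUSH -6  → -6 -7 -6
MUL      → -6 42
STORE 2  → -6
DUP      → -6 -6
OVER     → -6 -6 -6
GT       → -6 0
EQ       → 0
PUSH 8   → 0 8
LT       → 1

1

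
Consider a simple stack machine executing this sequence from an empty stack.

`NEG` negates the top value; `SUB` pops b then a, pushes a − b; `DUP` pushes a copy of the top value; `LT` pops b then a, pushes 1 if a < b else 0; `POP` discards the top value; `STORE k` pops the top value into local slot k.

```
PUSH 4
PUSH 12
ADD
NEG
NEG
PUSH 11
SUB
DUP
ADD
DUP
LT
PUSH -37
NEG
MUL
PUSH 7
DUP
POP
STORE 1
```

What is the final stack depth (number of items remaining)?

1

PUSH 4   -> 4
PUSH 12  -> 4 12
ADD      -> 16
NEG      -> -16
NEG      -> 16
PUSH 11  -> 16 11
SUB      -> 5
DUP      -> 5 5
ADD      -> 10
DUP      -> 10 10
LT       -> 0
PUSH -37 -> 0 -37
NEG      -> 0 37
MUL      -> 0
PUSH 7   -> 0 7
DUP      -> 0 7 7
POP      -> 0 7
STORE 1  -> 0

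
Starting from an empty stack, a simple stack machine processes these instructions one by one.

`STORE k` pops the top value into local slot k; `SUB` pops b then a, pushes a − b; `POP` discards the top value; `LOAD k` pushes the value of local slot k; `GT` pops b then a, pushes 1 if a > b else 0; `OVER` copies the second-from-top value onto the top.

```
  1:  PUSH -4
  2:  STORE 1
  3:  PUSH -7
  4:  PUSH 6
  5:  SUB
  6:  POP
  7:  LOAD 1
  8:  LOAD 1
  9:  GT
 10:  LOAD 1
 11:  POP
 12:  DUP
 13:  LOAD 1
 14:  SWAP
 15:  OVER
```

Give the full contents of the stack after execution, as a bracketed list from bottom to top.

PUSH -4  [-4]
STORE 1  []
PUSH -7  [-7]
PUSH 6   [-7, 6]
SUB      [-13]
POP      []
LOAD 1   [-4]
LOAD 1   [-4, -4]
GT       [0]
LOAD 1   [0, -4]
POP      [0]
DUP      [0, 0]
LOAD 1   [0, 0, -4]
SWAP     [0, -4, 0]
OVER     [0, -4, 0, -4]

[0, -4, 0, -4]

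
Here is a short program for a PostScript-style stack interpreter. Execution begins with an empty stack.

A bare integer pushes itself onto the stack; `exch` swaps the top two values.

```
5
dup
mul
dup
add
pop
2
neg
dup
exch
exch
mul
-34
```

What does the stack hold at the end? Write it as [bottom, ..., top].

5    -> 5
dup  -> 5 5
mul  -> 25
dup  -> 25 25
add  -> 50
pop  -> (empty)
2    -> 2
neg  -> -2
dup  -> -2 -2
exch -> -2 -2
exch -> -2 -2
mul  -> 4
-34  -> 4 -34

[4, -34]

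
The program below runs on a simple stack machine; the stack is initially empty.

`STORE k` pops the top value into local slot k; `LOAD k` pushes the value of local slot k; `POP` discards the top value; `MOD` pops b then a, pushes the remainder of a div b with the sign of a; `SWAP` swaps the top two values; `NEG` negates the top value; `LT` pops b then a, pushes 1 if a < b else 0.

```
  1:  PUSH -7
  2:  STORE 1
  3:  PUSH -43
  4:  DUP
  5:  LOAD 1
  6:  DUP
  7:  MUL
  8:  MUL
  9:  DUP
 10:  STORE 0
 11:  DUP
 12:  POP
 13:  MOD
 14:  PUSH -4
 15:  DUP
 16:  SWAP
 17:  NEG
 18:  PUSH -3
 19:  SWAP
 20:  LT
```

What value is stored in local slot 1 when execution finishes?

PUSH -7  → [-7]
STORE 1  → []
PUSH -43 → [-43]
DUP      → [-43, -43]
LOAD 1   → [-43, -43, -7]
DUP      → [-43, -43, -7, -7]
MUL      → [-43, -43, 49]
MUL      → [-43, -2107]
DUP      → [-43, -2107, -2107]
STORE 0  → [-43, -2107]
DUP      → [-43, -2107, -2107]
POP      → [-43, -2107]
MOD      → [-43]
PUSH -4  → [-43, -4]
DUP      → [-43, -4, -4]
SWAP     → [-43, -4, -4]
NEG      → [-43, -4, 4]
PUSH -3  → [-43, -4, 4, -3]
SWAP     → [-43, -4, -3, 4]
LT       → [-43, -4, 1]

-7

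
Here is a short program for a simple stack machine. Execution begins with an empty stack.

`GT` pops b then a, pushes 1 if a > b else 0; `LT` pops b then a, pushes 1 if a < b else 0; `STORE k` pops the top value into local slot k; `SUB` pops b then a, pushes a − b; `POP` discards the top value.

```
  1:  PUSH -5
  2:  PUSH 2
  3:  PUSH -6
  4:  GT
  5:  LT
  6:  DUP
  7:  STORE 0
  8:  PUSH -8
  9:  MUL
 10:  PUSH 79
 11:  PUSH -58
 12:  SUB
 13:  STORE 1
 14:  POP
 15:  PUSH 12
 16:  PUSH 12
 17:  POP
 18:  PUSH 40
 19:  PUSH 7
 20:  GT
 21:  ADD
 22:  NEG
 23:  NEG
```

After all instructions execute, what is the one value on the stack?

13

PUSH -5  : [-5]
PUSH 2   : [-5, 2]
PUSH -6  : [-5, 2, -6]
GT       : [-5, 1]
LT       : [1]
DUP      : [1, 1]
STORE 0  : [1]
PUSH -8  : [1, -8]
MUL      : [-8]
PUSH 79  : [-8, 79]
PUSH -58 : [-8, 79, -58]
SUB      : [-8, 137]
STORE 1  : [-8]
POP      : []
PUSH 12  : [12]
PUSH 12  : [12, 12]
POP      : [12]
PUSH 40  : [12, 40]
PUSH 7   : [12, 40, 7]
GT       : [12, 1]
ADD      : [13]
NEG      : [-13]
NEG      : [13]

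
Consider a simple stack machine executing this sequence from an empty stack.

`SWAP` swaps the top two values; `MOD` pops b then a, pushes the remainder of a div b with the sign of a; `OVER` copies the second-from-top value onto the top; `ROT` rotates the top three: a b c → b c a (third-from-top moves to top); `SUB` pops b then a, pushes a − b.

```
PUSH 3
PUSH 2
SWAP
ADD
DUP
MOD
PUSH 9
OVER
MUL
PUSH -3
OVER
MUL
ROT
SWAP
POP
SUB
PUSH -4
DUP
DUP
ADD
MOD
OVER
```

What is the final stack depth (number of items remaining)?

PUSH 3  -> [3]
PUSH 2  -> [3, 2]
SWAP    -> [2, 3]
ADD     -> [5]
DUP     -> [5, 5]
MOD     -> [0]
PUSH 9  -> [0, 9]
OVER    -> [0, 9, 0]
MUL     -> [0, 0]
PUSH -3 -> [0, 0, -3]
OVER    -> [0, 0, -3, 0]
MUL     -> [0, 0, 0]
ROT     -> [0, 0, 0]
SWAP    -> [0, 0, 0]
POP     -> [0, 0]
SUB     -> [0]
PUSH -4 -> [0, -4]
DUP     -> [0, -4, -4]
DUP     -> [0, -4, -4, -4]
ADD     -> [0, -4, -8]
MOD     -> [0, -4]
OVER    -> [0, -4, 0]

3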